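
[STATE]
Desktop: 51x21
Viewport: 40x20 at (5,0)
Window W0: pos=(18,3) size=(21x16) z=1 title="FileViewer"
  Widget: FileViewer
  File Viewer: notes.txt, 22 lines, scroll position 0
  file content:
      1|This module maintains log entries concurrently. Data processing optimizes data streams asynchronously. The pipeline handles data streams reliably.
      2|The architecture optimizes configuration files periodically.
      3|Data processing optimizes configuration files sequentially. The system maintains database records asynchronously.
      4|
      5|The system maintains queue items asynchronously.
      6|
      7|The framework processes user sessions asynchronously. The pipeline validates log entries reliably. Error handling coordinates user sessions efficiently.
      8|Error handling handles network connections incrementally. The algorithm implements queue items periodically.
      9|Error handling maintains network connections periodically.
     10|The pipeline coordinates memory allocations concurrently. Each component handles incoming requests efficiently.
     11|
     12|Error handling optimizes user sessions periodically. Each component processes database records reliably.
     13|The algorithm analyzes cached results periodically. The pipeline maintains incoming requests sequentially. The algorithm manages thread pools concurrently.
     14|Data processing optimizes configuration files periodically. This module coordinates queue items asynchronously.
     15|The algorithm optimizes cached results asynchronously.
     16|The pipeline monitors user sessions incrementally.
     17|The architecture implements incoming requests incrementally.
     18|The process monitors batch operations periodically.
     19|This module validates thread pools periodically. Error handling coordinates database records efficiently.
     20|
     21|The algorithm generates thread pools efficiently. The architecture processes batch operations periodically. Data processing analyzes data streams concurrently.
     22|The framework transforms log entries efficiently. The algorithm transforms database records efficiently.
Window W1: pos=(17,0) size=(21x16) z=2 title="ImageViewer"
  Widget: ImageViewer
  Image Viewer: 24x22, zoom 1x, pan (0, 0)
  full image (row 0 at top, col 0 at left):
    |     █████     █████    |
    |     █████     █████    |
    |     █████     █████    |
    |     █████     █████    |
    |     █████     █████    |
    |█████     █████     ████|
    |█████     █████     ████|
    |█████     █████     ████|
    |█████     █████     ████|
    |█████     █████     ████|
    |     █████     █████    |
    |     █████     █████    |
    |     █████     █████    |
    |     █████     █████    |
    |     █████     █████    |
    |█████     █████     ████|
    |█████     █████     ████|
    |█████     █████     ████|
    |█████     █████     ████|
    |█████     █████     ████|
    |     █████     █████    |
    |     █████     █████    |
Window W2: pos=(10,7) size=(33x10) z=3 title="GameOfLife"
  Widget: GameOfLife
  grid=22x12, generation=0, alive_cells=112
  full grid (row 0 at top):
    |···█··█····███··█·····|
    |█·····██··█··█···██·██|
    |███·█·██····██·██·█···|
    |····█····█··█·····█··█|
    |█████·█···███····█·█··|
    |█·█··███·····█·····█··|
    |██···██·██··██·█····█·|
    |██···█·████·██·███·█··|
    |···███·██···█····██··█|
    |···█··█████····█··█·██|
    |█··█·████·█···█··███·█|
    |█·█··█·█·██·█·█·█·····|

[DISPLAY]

            ┏━━━━━━━━━━━━━━━━━━━┓       
            ┃ ImageViewer       ┃       
            ┠───────────────────┨       
            ┃     █████     ████┃┓      
            ┃     █████     ████┃┃      
            ┃     █████     ████┃┨      
            ┃     █████     ████┃┃      
     ┏━━━━━━━━━━━━━━━━━━━━━━━━━━━━━━━┓  
     ┃ GameOfLife                    ┃  
     ┠───────────────────────────────┨  
     ┃Gen: 0                         ┃  
     ┃····█····█··█·····█··█         ┃  
     ┃█████·█···███····█·█··         ┃  
     ┃█·█··███·····█·····█··         ┃  
     ┃██···██·██··██·█····█·         ┃  
     ┃██···█·████·██·███·█··         ┃  
     ┗━━━━━━━━━━━━━━━━━━━━━━━━━━━━━━━┛  
             ┃Error handling opt▼┃      
             ┗━━━━━━━━━━━━━━━━━━━┛      
                                        


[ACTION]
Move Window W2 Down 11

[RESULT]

            ┏━━━━━━━━━━━━━━━━━━━┓       
            ┃ ImageViewer       ┃       
            ┠───────────────────┨       
            ┃     █████     ████┃┓      
            ┃     █████     ████┃┃      
            ┃     █████     ████┃┨      
            ┃     █████     ████┃┃      
            ┃     █████     ████┃┃      
            ┃█████     █████    ┃┃      
            ┃█████     █████    ┃┃      
            ┃█████     █████    ┃┃      
     ┏━━━━━━━━━━━━━━━━━━━━━━━━━━━━━━━┓  
     ┃ GameOfLife                    ┃  
     ┠───────────────────────────────┨  
     ┃Gen: 0                         ┃  
     ┃····█····█··█·····█··█         ┃  
     ┃█████·█···███····█·█··         ┃  
     ┃█·█··███·····█·····█··         ┃  
     ┃██···██·██··██·█····█·         ┃  
     ┃██···█·████·██·███·█··         ┃  


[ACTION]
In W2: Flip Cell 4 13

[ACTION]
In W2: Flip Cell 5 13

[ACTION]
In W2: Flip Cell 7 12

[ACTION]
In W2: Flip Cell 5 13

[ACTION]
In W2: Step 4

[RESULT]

            ┏━━━━━━━━━━━━━━━━━━━┓       
            ┃ ImageViewer       ┃       
            ┠───────────────────┨       
            ┃     █████     ████┃┓      
            ┃     █████     ████┃┃      
            ┃     █████     ████┃┨      
            ┃     █████     ████┃┃      
            ┃     █████     ████┃┃      
            ┃█████     █████    ┃┃      
            ┃█████     █████    ┃┃      
            ┃█████     █████    ┃┃      
     ┏━━━━━━━━━━━━━━━━━━━━━━━━━━━━━━━┓  
     ┃ GameOfLife                    ┃  
     ┠───────────────────────────────┨  
     ┃Gen: 4                         ┃  
     ┃█·█·············██····         ┃  
     ┃·█········█······█····         ┃  
     ┃·█·······█··█···██····         ┃  
     ┃··█·········█····█··██         ┃  
     ┃····█······███·····█··         ┃  


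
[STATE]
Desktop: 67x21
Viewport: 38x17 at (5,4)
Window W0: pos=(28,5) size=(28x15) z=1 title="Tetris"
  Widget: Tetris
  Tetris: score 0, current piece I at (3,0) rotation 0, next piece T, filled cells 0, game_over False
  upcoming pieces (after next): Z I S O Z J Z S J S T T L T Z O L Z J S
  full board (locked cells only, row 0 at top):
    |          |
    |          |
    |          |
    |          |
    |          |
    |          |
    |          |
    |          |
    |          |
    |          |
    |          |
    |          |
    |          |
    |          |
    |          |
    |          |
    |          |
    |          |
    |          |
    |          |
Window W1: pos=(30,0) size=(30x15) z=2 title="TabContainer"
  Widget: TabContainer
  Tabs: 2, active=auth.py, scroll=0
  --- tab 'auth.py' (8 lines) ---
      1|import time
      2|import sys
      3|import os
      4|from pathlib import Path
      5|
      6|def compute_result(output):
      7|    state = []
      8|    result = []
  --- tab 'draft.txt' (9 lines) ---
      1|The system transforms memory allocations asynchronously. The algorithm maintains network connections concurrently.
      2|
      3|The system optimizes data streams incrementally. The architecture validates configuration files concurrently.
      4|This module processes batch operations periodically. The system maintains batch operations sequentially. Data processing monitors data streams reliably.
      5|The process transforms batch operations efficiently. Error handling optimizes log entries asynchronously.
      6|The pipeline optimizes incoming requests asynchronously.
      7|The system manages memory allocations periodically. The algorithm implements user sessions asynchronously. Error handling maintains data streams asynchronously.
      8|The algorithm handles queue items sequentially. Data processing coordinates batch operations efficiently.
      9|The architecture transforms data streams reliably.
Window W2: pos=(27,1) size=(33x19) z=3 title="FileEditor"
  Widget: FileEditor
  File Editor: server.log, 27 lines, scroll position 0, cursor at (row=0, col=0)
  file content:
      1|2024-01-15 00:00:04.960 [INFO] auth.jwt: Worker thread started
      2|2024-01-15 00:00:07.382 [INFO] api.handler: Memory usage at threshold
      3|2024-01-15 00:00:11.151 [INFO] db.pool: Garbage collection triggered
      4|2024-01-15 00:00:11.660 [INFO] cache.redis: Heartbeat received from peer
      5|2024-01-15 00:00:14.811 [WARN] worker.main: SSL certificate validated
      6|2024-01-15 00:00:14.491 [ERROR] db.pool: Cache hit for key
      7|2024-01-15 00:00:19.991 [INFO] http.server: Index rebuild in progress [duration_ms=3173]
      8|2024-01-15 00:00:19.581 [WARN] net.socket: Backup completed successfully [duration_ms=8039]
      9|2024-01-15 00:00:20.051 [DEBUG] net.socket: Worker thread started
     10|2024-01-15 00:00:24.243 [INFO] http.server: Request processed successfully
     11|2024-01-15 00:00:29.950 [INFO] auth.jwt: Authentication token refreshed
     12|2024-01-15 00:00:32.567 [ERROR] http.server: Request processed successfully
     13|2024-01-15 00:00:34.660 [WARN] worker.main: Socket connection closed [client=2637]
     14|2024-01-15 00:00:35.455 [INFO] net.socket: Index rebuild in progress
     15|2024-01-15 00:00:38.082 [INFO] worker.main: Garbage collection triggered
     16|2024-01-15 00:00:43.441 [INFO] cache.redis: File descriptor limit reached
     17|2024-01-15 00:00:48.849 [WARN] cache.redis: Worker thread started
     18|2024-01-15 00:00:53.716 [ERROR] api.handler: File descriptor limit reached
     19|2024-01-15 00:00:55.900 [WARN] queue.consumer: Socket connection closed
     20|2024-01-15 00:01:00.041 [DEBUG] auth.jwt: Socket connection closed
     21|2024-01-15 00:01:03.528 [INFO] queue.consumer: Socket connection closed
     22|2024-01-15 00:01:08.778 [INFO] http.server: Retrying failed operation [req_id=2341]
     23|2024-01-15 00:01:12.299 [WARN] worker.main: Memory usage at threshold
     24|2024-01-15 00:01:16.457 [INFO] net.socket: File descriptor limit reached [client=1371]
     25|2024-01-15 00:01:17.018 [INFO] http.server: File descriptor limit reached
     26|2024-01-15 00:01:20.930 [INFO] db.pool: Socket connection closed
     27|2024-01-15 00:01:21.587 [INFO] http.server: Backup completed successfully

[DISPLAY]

                      ┃█024-01-15 00:0
                      ┃2024-01-15 00:0
                      ┃2024-01-15 00:0
                      ┃2024-01-15 00:0
                      ┃2024-01-15 00:0
                      ┃2024-01-15 00:0
                      ┃2024-01-15 00:0
                      ┃2024-01-15 00:0
                      ┃2024-01-15 00:0
                      ┃2024-01-15 00:0
                      ┃2024-01-15 00:0
                      ┃2024-01-15 00:0
                      ┃2024-01-15 00:0
                      ┃2024-01-15 00:0
                      ┃2024-01-15 00:0
                      ┗━━━━━━━━━━━━━━━
                                      


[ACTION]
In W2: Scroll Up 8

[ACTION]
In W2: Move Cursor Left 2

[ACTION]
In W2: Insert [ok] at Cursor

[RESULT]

                      ┃ok█024-01-15 00
                      ┃2024-01-15 00:0
                      ┃2024-01-15 00:0
                      ┃2024-01-15 00:0
                      ┃2024-01-15 00:0
                      ┃2024-01-15 00:0
                      ┃2024-01-15 00:0
                      ┃2024-01-15 00:0
                      ┃2024-01-15 00:0
                      ┃2024-01-15 00:0
                      ┃2024-01-15 00:0
                      ┃2024-01-15 00:0
                      ┃2024-01-15 00:0
                      ┃2024-01-15 00:0
                      ┃2024-01-15 00:0
                      ┗━━━━━━━━━━━━━━━
                                      


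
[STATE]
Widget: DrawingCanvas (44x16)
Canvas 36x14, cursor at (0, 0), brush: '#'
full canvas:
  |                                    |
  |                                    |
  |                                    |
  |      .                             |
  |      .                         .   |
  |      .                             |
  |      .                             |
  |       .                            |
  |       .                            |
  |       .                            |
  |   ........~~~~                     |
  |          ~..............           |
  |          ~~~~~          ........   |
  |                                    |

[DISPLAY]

+                                           
                                            
                                            
      .                                     
      .                         .           
      .                                     
      .                                     
       .                                    
       .                                    
       .                                    
   ........~~~~                             
          ~..............                   
          ~~~~~          ........           
                                            
                                            
                                            


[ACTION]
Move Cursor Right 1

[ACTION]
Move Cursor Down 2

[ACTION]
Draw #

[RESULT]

                                            
                                            
 #                                          
      .                                     
      .                         .           
      .                                     
      .                                     
       .                                    
       .                                    
       .                                    
   ........~~~~                             
          ~..............                   
          ~~~~~          ........           
                                            
                                            
                                            


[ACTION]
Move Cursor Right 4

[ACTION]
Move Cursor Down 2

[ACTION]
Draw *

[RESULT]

                                            
                                            
 #                                          
      .                                     
     *.                         .           
      .                                     
      .                                     
       .                                    
       .                                    
       .                                    
   ........~~~~                             
          ~..............                   
          ~~~~~          ........           
                                            
                                            
                                            


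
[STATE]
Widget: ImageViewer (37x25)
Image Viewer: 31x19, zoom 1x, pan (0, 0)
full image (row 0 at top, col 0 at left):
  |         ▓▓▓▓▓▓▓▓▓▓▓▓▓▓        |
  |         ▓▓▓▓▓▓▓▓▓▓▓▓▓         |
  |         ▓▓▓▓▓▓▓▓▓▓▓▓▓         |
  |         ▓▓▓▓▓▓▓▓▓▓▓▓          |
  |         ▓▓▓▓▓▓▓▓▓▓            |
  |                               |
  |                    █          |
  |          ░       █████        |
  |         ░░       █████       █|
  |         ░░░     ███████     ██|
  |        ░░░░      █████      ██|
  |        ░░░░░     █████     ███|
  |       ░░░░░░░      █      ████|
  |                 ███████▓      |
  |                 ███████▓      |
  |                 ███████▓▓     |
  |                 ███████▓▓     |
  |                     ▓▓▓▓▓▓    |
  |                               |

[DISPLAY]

         ▓▓▓▓▓▓▓▓▓▓▓▓▓▓              
         ▓▓▓▓▓▓▓▓▓▓▓▓▓               
         ▓▓▓▓▓▓▓▓▓▓▓▓▓               
         ▓▓▓▓▓▓▓▓▓▓▓▓                
         ▓▓▓▓▓▓▓▓▓▓                  
                                     
                    █                
          ░       █████              
         ░░       █████       █      
         ░░░     ███████     ██      
        ░░░░      █████      ██      
        ░░░░░     █████     ███      
       ░░░░░░░      █      ████      
                 ███████▓            
                 ███████▓            
                 ███████▓▓           
                 ███████▓▓           
                     ▓▓▓▓▓▓          
                                     
                                     
                                     
                                     
                                     
                                     
                                     


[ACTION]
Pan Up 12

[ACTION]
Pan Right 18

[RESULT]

▓▓▓▓▓                                
▓▓▓▓                                 
▓▓▓▓                                 
▓▓▓                                  
▓                                    
                                     
  █                                  
█████                                
█████       █                        
██████     ██                        
█████      ██                        
█████     ███                        
  █      ████                        
██████▓                              
██████▓                              
██████▓▓                             
██████▓▓                             
   ▓▓▓▓▓▓                            
                                     
                                     
                                     
                                     
                                     
                                     
                                     


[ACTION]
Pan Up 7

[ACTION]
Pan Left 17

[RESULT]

        ▓▓▓▓▓▓▓▓▓▓▓▓▓▓               
        ▓▓▓▓▓▓▓▓▓▓▓▓▓                
        ▓▓▓▓▓▓▓▓▓▓▓▓▓                
        ▓▓▓▓▓▓▓▓▓▓▓▓                 
        ▓▓▓▓▓▓▓▓▓▓                   
                                     
                   █                 
         ░       █████               
        ░░       █████       █       
        ░░░     ███████     ██       
       ░░░░      █████      ██       
       ░░░░░     █████     ███       
      ░░░░░░░      █      ████       
                ███████▓             
                ███████▓             
                ███████▓▓            
                ███████▓▓            
                    ▓▓▓▓▓▓           
                                     
                                     
                                     
                                     
                                     
                                     
                                     


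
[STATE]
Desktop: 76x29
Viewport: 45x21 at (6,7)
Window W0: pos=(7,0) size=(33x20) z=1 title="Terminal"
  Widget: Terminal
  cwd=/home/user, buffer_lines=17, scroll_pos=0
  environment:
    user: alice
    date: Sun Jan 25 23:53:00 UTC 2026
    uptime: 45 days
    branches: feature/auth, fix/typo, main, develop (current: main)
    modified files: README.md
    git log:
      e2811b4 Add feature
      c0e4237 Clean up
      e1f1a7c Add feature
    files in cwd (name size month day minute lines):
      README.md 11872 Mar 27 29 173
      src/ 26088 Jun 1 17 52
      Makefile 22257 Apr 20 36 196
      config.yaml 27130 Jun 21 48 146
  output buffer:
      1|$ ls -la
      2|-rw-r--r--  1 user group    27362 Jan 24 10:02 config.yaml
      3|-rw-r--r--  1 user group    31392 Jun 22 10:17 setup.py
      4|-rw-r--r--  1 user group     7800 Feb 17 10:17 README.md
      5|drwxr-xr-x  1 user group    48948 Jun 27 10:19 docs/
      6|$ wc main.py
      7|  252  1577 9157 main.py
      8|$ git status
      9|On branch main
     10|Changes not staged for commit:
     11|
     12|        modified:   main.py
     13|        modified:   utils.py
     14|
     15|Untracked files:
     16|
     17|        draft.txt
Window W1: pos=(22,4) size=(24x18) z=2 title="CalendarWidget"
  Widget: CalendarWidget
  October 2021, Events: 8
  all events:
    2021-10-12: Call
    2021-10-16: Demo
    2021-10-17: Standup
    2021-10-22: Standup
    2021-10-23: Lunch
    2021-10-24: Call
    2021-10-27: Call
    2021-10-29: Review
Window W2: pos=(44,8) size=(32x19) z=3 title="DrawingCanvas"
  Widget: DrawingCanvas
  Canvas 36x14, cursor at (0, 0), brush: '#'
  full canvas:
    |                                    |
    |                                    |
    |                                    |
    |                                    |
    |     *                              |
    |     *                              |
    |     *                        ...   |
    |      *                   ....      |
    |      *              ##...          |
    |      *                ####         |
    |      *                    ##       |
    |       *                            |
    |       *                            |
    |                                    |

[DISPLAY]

 ┃drwxr-xr-x  1 ┃     October 2021     ┃     
 ┃$ wc main.py  ┃Mo Tu We Th Fr Sa Su ┏━━━━━━
 ┃  252  1577 91┃             1  2  3 ┃ Drawi
 ┃$ git status  ┃ 4  5  6  7  8  9 10 ┠──────
 ┃On branch main┃11 12* 13 14 15 16* 1┃+     
 ┃Changes not st┃18 19 20 21 22* 23* 2┃      
 ┃              ┃25 26 27* 28 29* 30 3┃      
 ┃        modifi┃                     ┃      
 ┃        modifi┃                     ┃     *
 ┃              ┃                     ┃     *
 ┃Untracked file┃                     ┃     *
 ┃              ┃                     ┃      
 ┗━━━━━━━━━━━━━━┃                     ┃      
                ┃                     ┃      
                ┗━━━━━━━━━━━━━━━━━━━━━┃      
                                      ┃      
                                      ┃      
                                      ┃      
                                      ┃      
                                      ┗━━━━━━
                                             


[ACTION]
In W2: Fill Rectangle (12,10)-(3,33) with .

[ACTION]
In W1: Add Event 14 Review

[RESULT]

 ┃drwxr-xr-x  1 ┃     October 2021     ┃     
 ┃$ wc main.py  ┃Mo Tu We Th Fr Sa Su ┏━━━━━━
 ┃  252  1577 91┃             1  2  3 ┃ Drawi
 ┃$ git status  ┃ 4  5  6  7  8  9 10 ┠──────
 ┃On branch main┃11 12* 13 14* 15 16* ┃+     
 ┃Changes not st┃18 19 20 21 22* 23* 2┃      
 ┃              ┃25 26 27* 28 29* 30 3┃      
 ┃        modifi┃                     ┃      
 ┃        modifi┃                     ┃     *
 ┃              ┃                     ┃     *
 ┃Untracked file┃                     ┃     *
 ┃              ┃                     ┃      
 ┗━━━━━━━━━━━━━━┃                     ┃      
                ┃                     ┃      
                ┗━━━━━━━━━━━━━━━━━━━━━┃      
                                      ┃      
                                      ┃      
                                      ┃      
                                      ┃      
                                      ┗━━━━━━
                                             


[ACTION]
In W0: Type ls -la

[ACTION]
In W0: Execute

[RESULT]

 ┃        modifi┃     October 2021     ┃     
 ┃        modifi┃Mo Tu We Th Fr Sa Su ┏━━━━━━
 ┃              ┃             1  2  3 ┃ Drawi
 ┃Untracked file┃ 4  5  6  7  8  9 10 ┠──────
 ┃              ┃11 12* 13 14* 15 16* ┃+     
 ┃        draft.┃18 19 20 21 22* 23* 2┃      
 ┃$ ls -la      ┃25 26 27* 28 29* 30 3┃      
 ┃-rw-r--r--  1 ┃                     ┃      
 ┃drwxr-xr-x  1 ┃                     ┃     *
 ┃-rw-r--r--  1 ┃                     ┃     *
 ┃-rw-r--r--  1 ┃                     ┃     *
 ┃$ █           ┃                     ┃      
 ┗━━━━━━━━━━━━━━┃                     ┃      
                ┃                     ┃      
                ┗━━━━━━━━━━━━━━━━━━━━━┃      
                                      ┃      
                                      ┃      
                                      ┃      
                                      ┃      
                                      ┗━━━━━━
                                             


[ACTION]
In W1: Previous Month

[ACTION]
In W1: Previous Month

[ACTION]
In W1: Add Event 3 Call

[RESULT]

 ┃        modifi┃     August 2021      ┃     
 ┃        modifi┃Mo Tu We Th Fr Sa Su ┏━━━━━━
 ┃              ┃                   1 ┃ Drawi
 ┃Untracked file┃ 2  3*  4  5  6  7  8┠──────
 ┃              ┃ 9 10 11 12 13 14 15 ┃+     
 ┃        draft.┃16 17 18 19 20 21 22 ┃      
 ┃$ ls -la      ┃23 24 25 26 27 28 29 ┃      
 ┃-rw-r--r--  1 ┃30 31                ┃      
 ┃drwxr-xr-x  1 ┃                     ┃     *
 ┃-rw-r--r--  1 ┃                     ┃     *
 ┃-rw-r--r--  1 ┃                     ┃     *
 ┃$ █           ┃                     ┃      
 ┗━━━━━━━━━━━━━━┃                     ┃      
                ┃                     ┃      
                ┗━━━━━━━━━━━━━━━━━━━━━┃      
                                      ┃      
                                      ┃      
                                      ┃      
                                      ┃      
                                      ┗━━━━━━
                                             


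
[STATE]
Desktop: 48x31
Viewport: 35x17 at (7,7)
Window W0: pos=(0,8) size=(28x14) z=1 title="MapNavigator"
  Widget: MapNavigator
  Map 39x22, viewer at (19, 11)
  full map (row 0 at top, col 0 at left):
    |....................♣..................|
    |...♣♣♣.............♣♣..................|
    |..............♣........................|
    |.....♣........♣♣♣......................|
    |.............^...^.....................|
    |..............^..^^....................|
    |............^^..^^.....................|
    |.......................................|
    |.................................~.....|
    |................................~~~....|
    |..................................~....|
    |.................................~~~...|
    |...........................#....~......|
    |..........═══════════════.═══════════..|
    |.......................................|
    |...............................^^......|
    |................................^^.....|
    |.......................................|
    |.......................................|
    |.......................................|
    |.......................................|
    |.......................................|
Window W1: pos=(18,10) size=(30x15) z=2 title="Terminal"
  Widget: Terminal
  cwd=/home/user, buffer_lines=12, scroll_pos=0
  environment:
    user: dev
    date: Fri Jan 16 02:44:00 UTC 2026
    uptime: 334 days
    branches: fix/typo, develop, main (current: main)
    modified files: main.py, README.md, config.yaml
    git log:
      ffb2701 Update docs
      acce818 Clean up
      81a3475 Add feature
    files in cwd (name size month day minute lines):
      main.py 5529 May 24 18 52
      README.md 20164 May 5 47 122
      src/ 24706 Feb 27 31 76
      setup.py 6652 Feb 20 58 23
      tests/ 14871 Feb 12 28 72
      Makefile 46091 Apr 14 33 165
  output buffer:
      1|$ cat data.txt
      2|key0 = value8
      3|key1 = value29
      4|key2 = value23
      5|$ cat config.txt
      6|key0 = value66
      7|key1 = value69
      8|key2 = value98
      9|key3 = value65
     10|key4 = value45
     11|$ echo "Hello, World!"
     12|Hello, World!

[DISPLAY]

                                   
━━━━━━━━━━━━━━━━━━━━┓              
vigator             ┃              
───────────┏━━━━━━━━━━━━━━━━━━━━━━━
^^..^^.....┃ Terminal              
...........┠───────────────────────
...........┃$ cat data.txt         
...........┃key0 = value8          
...........┃key1 = value29         
.......@...┃key2 = value23         
...........┃$ cat config.txt       
═══════════┃key0 = value66         
...........┃key1 = value69         
...........┃key2 = value98         
━━━━━━━━━━━┃key3 = value65         
           ┃key4 = value45         
           ┃$ echo "Hello, World!" 


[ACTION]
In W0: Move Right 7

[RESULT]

                                   
━━━━━━━━━━━━━━━━━━━━┓              
vigator             ┃              
───────────┏━━━━━━━━━━━━━━━━━━━━━━━
...........┃ Terminal              
...........┠───────────────────────
...........┃$ cat data.txt         
...........┃key0 = value8          
...........┃key1 = value29         
.......@...┃key2 = value23         
........#..┃$ cat config.txt       
══════.════┃key0 = value66         
...........┃key1 = value69         
...........┃key2 = value98         
━━━━━━━━━━━┃key3 = value65         
           ┃key4 = value45         
           ┃$ echo "Hello, World!" 


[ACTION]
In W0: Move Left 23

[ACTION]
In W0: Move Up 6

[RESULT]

                                   
━━━━━━━━━━━━━━━━━━━━┓              
vigator             ┃              
───────────┏━━━━━━━━━━━━━━━━━━━━━━━
    .......┃ Terminal              
    ...♣♣♣.┠───────────────────────
    .......┃$ cat data.txt         
    .....♣.┃key0 = value8          
    .......┃key1 = value29         
    ...@...┃key2 = value23         
    .......┃$ cat config.txt       
    .......┃key0 = value66         
    .......┃key1 = value69         
    .......┃key2 = value98         
━━━━━━━━━━━┃key3 = value65         
           ┃key4 = value45         
           ┃$ echo "Hello, World!" 


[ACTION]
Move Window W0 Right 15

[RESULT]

                                   
        ┏━━━━━━━━━━━━━━━━━━━━━━━━━━
        ┃ MapNavigator             
        ┠──┏━━━━━━━━━━━━━━━━━━━━━━━
        ┃  ┃ Terminal              
        ┃  ┠───────────────────────
        ┃  ┃$ cat data.txt         
        ┃  ┃key0 = value8          
        ┃  ┃key1 = value29         
        ┃  ┃key2 = value23         
        ┃  ┃$ cat config.txt       
        ┃  ┃key0 = value66         
        ┃  ┃key1 = value69         
        ┃  ┃key2 = value98         
        ┗━━┃key3 = value65         
           ┃key4 = value45         
           ┃$ echo "Hello, World!" 


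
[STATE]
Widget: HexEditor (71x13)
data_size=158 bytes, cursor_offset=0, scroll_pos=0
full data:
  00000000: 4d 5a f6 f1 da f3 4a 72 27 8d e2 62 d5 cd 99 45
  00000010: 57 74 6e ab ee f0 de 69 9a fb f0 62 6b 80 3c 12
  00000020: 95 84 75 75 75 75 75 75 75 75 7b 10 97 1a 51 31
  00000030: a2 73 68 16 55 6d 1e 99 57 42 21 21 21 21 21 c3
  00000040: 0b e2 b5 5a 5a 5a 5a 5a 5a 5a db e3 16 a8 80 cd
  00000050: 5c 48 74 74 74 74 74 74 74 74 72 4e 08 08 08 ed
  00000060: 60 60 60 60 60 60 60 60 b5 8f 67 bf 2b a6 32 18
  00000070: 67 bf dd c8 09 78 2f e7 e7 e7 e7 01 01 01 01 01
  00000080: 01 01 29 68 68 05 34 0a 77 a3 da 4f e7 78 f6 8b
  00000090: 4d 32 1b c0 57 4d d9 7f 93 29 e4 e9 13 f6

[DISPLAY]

00000000  4D 5a f6 f1 da f3 4a 72  27 8d e2 62 d5 cd 99 45  |MZ....Jr'.
00000010  57 74 6e ab ee f0 de 69  9a fb f0 62 6b 80 3c 12  |Wtn....i..
00000020  95 84 75 75 75 75 75 75  75 75 7b 10 97 1a 51 31  |..uuuuuuuu
00000030  a2 73 68 16 55 6d 1e 99  57 42 21 21 21 21 21 c3  |.sh.Um..WB
00000040  0b e2 b5 5a 5a 5a 5a 5a  5a 5a db e3 16 a8 80 cd  |...ZZZZZZZ
00000050  5c 48 74 74 74 74 74 74  74 74 72 4e 08 08 08 ed  |\Htttttttt
00000060  60 60 60 60 60 60 60 60  b5 8f 67 bf 2b a6 32 18  |````````..
00000070  67 bf dd c8 09 78 2f e7  e7 e7 e7 01 01 01 01 01  |g....x/...
00000080  01 01 29 68 68 05 34 0a  77 a3 da 4f e7 78 f6 8b  |..)hh.4.w.
00000090  4d 32 1b c0 57 4d d9 7f  93 29 e4 e9 13 f6        |M2..WM...)
                                                                       
                                                                       
                                                                       


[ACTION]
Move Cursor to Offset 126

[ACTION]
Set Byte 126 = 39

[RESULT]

00000000  4d 5a f6 f1 da f3 4a 72  27 8d e2 62 d5 cd 99 45  |MZ....Jr'.
00000010  57 74 6e ab ee f0 de 69  9a fb f0 62 6b 80 3c 12  |Wtn....i..
00000020  95 84 75 75 75 75 75 75  75 75 7b 10 97 1a 51 31  |..uuuuuuuu
00000030  a2 73 68 16 55 6d 1e 99  57 42 21 21 21 21 21 c3  |.sh.Um..WB
00000040  0b e2 b5 5a 5a 5a 5a 5a  5a 5a db e3 16 a8 80 cd  |...ZZZZZZZ
00000050  5c 48 74 74 74 74 74 74  74 74 72 4e 08 08 08 ed  |\Htttttttt
00000060  60 60 60 60 60 60 60 60  b5 8f 67 bf 2b a6 32 18  |````````..
00000070  67 bf dd c8 09 78 2f e7  e7 e7 e7 01 01 01 39 01  |g....x/...
00000080  01 01 29 68 68 05 34 0a  77 a3 da 4f e7 78 f6 8b  |..)hh.4.w.
00000090  4d 32 1b c0 57 4d d9 7f  93 29 e4 e9 13 f6        |M2..WM...)
                                                                       
                                                                       
                                                                       


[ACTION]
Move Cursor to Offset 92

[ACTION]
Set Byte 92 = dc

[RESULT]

00000000  4d 5a f6 f1 da f3 4a 72  27 8d e2 62 d5 cd 99 45  |MZ....Jr'.
00000010  57 74 6e ab ee f0 de 69  9a fb f0 62 6b 80 3c 12  |Wtn....i..
00000020  95 84 75 75 75 75 75 75  75 75 7b 10 97 1a 51 31  |..uuuuuuuu
00000030  a2 73 68 16 55 6d 1e 99  57 42 21 21 21 21 21 c3  |.sh.Um..WB
00000040  0b e2 b5 5a 5a 5a 5a 5a  5a 5a db e3 16 a8 80 cd  |...ZZZZZZZ
00000050  5c 48 74 74 74 74 74 74  74 74 72 4e DC 08 08 ed  |\Htttttttt
00000060  60 60 60 60 60 60 60 60  b5 8f 67 bf 2b a6 32 18  |````````..
00000070  67 bf dd c8 09 78 2f e7  e7 e7 e7 01 01 01 39 01  |g....x/...
00000080  01 01 29 68 68 05 34 0a  77 a3 da 4f e7 78 f6 8b  |..)hh.4.w.
00000090  4d 32 1b c0 57 4d d9 7f  93 29 e4 e9 13 f6        |M2..WM...)
                                                                       
                                                                       
                                                                       


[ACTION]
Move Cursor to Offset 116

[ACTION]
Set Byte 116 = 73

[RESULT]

00000000  4d 5a f6 f1 da f3 4a 72  27 8d e2 62 d5 cd 99 45  |MZ....Jr'.
00000010  57 74 6e ab ee f0 de 69  9a fb f0 62 6b 80 3c 12  |Wtn....i..
00000020  95 84 75 75 75 75 75 75  75 75 7b 10 97 1a 51 31  |..uuuuuuuu
00000030  a2 73 68 16 55 6d 1e 99  57 42 21 21 21 21 21 c3  |.sh.Um..WB
00000040  0b e2 b5 5a 5a 5a 5a 5a  5a 5a db e3 16 a8 80 cd  |...ZZZZZZZ
00000050  5c 48 74 74 74 74 74 74  74 74 72 4e dc 08 08 ed  |\Htttttttt
00000060  60 60 60 60 60 60 60 60  b5 8f 67 bf 2b a6 32 18  |````````..
00000070  67 bf dd c8 73 78 2f e7  e7 e7 e7 01 01 01 39 01  |g...sx/...
00000080  01 01 29 68 68 05 34 0a  77 a3 da 4f e7 78 f6 8b  |..)hh.4.w.
00000090  4d 32 1b c0 57 4d d9 7f  93 29 e4 e9 13 f6        |M2..WM...)
                                                                       
                                                                       
                                                                       


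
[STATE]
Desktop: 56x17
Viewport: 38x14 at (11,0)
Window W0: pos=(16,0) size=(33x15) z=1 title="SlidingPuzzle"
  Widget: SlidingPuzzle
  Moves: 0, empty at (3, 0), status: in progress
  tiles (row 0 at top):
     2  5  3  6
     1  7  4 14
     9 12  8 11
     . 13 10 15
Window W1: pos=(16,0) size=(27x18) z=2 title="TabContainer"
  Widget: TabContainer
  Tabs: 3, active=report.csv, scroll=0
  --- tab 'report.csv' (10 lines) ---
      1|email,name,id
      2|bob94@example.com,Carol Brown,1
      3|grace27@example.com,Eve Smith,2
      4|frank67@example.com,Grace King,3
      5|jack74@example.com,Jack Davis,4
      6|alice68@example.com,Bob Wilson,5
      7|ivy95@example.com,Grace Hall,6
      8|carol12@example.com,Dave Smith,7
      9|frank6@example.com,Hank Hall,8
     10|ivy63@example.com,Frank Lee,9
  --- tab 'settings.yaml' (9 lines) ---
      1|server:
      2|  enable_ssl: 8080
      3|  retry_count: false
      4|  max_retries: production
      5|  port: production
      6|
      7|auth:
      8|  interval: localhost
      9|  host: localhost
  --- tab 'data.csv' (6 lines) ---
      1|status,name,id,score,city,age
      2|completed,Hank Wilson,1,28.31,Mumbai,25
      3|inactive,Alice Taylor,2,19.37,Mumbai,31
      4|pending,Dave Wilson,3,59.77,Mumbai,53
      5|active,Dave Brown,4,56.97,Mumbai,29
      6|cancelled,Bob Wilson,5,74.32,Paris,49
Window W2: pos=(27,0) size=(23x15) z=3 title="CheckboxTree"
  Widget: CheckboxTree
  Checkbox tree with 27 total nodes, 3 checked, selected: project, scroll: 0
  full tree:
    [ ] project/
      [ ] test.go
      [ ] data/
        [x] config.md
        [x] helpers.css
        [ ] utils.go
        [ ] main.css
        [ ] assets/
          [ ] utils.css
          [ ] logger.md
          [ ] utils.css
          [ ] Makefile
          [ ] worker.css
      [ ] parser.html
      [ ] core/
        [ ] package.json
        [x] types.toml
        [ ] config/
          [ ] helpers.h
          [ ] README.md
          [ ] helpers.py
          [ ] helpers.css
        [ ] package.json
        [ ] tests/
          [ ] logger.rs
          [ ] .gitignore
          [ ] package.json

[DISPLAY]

     ┏━━━━━━━━━━┏━━━━━━━━━━━━━━━━━━━━━
     ┃ TabContai┃ CheckboxTree        
     ┠──────────┠─────────────────────
     ┃[report.cs┃>[-] project/        
     ┃──────────┃   [ ] test.go       
     ┃email,name┃   [-] data/         
     ┃bob94@exam┃     [x] config.md   
     ┃grace27@ex┃     [x] helpers.css 
     ┃frank67@ex┃     [ ] utils.go    
     ┃jack74@exa┃     [ ] main.css    
     ┃alice68@ex┃     [ ] assets/     
     ┃ivy95@exam┃       [ ] utils.css 
     ┃carol12@ex┃       [ ] logger.md 
     ┃frank6@exa┃       [ ] utils.css 


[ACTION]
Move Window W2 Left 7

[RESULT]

     ┏━━━┏━━━━━━━━━━━━━━━━━━━━━┓━━━━━┓
     ┃ Ta┃ CheckboxTree        ┃     ┃
     ┠───┠─────────────────────┨─────┨
     ┃[re┃>[-] project/        ┃     ┃
     ┃───┃   [ ] test.go       ┃     ┃
     ┃ema┃   [-] data/         ┃     ┃
     ┃bob┃     [x] config.md   ┃     ┃
     ┃gra┃     [x] helpers.css ┃     ┃
     ┃fra┃     [ ] utils.go    ┃     ┃
     ┃jac┃     [ ] main.css    ┃     ┃
     ┃ali┃     [ ] assets/     ┃     ┃
     ┃ivy┃       [ ] utils.css ┃     ┃
     ┃car┃       [ ] logger.md ┃     ┃
     ┃fra┃       [ ] utils.css ┃     ┃


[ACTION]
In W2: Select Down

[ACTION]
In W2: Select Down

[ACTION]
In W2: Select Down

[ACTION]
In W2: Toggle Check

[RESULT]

     ┏━━━┏━━━━━━━━━━━━━━━━━━━━━┓━━━━━┓
     ┃ Ta┃ CheckboxTree        ┃     ┃
     ┠───┠─────────────────────┨─────┨
     ┃[re┃ [-] project/        ┃     ┃
     ┃───┃   [ ] test.go       ┃     ┃
     ┃ema┃   [-] data/         ┃     ┃
     ┃bob┃>    [ ] config.md   ┃     ┃
     ┃gra┃     [x] helpers.css ┃     ┃
     ┃fra┃     [ ] utils.go    ┃     ┃
     ┃jac┃     [ ] main.css    ┃     ┃
     ┃ali┃     [ ] assets/     ┃     ┃
     ┃ivy┃       [ ] utils.css ┃     ┃
     ┃car┃       [ ] logger.md ┃     ┃
     ┃fra┃       [ ] utils.css ┃     ┃
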